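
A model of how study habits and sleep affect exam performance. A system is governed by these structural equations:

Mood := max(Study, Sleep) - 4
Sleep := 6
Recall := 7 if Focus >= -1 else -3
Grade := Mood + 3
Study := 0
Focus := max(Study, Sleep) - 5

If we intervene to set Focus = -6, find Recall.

do(Focus=-6) replaces the equation Focus := max(Study, Sleep) - 5 with the constant Focus = -6.
Recall = 7 if Focus >= -1 else -3  [with Focus=-6]  = -3

-3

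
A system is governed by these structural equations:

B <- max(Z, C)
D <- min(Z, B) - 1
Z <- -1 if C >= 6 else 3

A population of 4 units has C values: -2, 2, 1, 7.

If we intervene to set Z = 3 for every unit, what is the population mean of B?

4

Every unit gets Z=3 under the intervention. B values become 3, 3, 3, 7; E[B|do(Z=3)] = 4.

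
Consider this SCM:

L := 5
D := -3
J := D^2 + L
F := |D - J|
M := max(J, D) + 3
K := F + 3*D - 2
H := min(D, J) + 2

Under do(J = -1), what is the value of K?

-9

The intervention breaks the incoming arrows to J: J := D^2 + L no longer applies, and J = -1.
F = |D - J|  [with D=-3, J=-1]  = 2
K = F + 3*D - 2  [with F=2, D=-3]  = -9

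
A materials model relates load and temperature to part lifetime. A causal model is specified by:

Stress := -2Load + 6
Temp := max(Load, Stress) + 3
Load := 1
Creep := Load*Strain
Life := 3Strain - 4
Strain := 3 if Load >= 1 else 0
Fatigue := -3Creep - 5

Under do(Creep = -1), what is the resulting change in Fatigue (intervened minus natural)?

The intervention breaks the incoming arrows to Creep: Creep := Load*Strain no longer applies, and Creep = -1.
Fatigue = -3Creep - 5  [with Creep=-1]  = -2
Without intervention: Strain = 3 if Load >= 1 else 0  [with Load=1]  = 3; Creep = Load*Strain  [with Load=1, Strain=3]  = 3; Fatigue = -3Creep - 5  [with Creep=3]  = -14.
Change = -2 − (-14) = 12.

12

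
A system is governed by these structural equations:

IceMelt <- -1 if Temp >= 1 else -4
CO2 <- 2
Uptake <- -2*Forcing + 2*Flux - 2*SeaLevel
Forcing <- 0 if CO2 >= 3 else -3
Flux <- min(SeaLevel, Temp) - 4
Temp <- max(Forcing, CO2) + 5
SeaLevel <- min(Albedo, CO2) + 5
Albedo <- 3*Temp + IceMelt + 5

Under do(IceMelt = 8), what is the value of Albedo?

34

Intervening sets IceMelt = 8 and removes its equation (IceMelt <- -1 if Temp >= 1 else -4).
Forcing = 0 if CO2 >= 3 else -3  [with CO2=2]  = -3
Temp = max(Forcing, CO2) + 5  [with Forcing=-3, CO2=2]  = 7
Albedo = 3*Temp + IceMelt + 5  [with Temp=7, IceMelt=8]  = 34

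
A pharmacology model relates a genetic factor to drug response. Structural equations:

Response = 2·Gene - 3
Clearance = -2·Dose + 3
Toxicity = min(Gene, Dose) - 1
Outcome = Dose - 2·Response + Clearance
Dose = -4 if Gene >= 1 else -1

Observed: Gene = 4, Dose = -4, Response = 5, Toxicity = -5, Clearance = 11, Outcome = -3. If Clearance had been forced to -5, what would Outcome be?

-19

The intervention breaks the incoming arrows to Clearance: Clearance = -2·Dose + 3 no longer applies, and Clearance = -5.
Dose = -4 if Gene >= 1 else -1  [with Gene=4]  = -4
Response = 2·Gene - 3  [with Gene=4]  = 5
Outcome = Dose - 2·Response + Clearance  [with Dose=-4, Response=5, Clearance=-5]  = -19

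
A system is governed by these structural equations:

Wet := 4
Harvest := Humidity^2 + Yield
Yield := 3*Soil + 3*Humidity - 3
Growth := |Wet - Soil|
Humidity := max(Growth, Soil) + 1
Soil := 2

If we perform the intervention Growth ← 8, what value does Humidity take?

9

The intervention breaks the incoming arrows to Growth: Growth := |Wet - Soil| no longer applies, and Growth = 8.
Humidity = max(Growth, Soil) + 1  [with Growth=8, Soil=2]  = 9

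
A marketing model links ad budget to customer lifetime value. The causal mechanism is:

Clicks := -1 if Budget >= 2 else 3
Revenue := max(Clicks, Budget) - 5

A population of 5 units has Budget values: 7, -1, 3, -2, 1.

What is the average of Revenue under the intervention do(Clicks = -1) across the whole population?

The intervention sets Clicks=-1 in all 5 units regardless of Budget. Recomputing Revenue per unit gives 2, -6, -2, -6, -4; average -3.2.

-3.2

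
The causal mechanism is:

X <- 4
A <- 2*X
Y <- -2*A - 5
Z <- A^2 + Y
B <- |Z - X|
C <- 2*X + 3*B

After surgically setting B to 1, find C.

11

The intervention breaks the incoming arrows to B: B <- |Z - X| no longer applies, and B = 1.
C = 2*X + 3*B  [with X=4, B=1]  = 11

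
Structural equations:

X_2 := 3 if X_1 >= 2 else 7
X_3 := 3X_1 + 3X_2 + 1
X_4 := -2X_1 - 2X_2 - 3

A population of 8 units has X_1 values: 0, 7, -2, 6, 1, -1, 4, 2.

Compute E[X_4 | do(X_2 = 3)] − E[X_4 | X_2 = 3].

do(X_2=3) breaks X_2's dependence on X_1. With X_2=3 fixed, X_4 across the units is -9, -23, -5, -21, -11, -7, -17, -13, mean -13.25.
Conditioning on X_2=3 selects the 4 unit(s) with X_1 ∈ {7, 6, 4, 2}. Their X_4 values: -23, -21, -17, -13. Mean = -18.5.
Difference = -13.25 − (-18.5) = 5.25.

5.25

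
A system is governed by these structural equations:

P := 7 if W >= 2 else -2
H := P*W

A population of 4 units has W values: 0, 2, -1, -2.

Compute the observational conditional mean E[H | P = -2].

E[H|P=-2] averages over only the 3 units with P=-2 (W = 0, -1, -2): H = 0, 2, 4, mean 2.

2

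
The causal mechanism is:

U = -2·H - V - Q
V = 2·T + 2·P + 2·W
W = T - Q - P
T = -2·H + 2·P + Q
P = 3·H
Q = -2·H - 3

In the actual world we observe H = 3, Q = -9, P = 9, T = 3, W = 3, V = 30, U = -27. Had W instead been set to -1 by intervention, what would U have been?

-19

Under do(W=-1), the mechanism W = T - Q - P is discarded; W is fixed at -1.
Q = -2·H - 3  [with H=3]  = -9
P = 3·H  [with H=3]  = 9
T = -2·H + 2·P + Q  [with H=3, P=9, Q=-9]  = 3
V = 2·T + 2·P + 2·W  [with T=3, P=9, W=-1]  = 22
U = -2·H - V - Q  [with H=3, V=22, Q=-9]  = -19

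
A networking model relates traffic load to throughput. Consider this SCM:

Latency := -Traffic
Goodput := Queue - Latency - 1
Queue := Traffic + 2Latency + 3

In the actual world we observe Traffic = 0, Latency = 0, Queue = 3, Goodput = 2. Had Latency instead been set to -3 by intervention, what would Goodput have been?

Under do(Latency=-3), the mechanism Latency := -Traffic is discarded; Latency is fixed at -3.
Queue = Traffic + 2Latency + 3  [with Traffic=0, Latency=-3]  = -3
Goodput = Queue - Latency - 1  [with Queue=-3, Latency=-3]  = -1

-1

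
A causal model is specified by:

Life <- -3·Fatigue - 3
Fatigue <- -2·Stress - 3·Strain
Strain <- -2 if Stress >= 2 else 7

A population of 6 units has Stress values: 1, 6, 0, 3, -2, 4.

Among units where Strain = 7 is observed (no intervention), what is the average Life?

Conditioning on Strain=7 selects the 3 unit(s) with Stress ∈ {1, 0, -2}. Their Life values: 66, 60, 48. Mean = 58.

58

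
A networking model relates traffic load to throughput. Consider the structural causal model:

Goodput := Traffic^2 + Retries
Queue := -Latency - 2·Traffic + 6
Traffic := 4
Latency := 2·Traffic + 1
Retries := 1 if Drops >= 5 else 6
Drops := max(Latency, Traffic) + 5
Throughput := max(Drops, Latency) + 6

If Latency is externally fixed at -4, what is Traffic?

Under do(Latency=-4), the mechanism Latency := 2·Traffic + 1 is discarded; Latency is fixed at -4.
Traffic is not downstream of the intervention, so its value is determined by the original equations.

4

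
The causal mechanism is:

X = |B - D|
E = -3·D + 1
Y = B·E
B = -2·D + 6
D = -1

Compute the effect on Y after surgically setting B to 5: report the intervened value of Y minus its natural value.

do(B=5) replaces the equation B = -2·D + 6 with the constant B = 5.
E = -3·D + 1  [with D=-1]  = 4
Y = B·E  [with B=5, E=4]  = 20
Without intervention: B = -2·D + 6  [with D=-1]  = 8; E = -3·D + 1  [with D=-1]  = 4; Y = B·E  [with B=8, E=4]  = 32.
Change = 20 − 32 = -12.

-12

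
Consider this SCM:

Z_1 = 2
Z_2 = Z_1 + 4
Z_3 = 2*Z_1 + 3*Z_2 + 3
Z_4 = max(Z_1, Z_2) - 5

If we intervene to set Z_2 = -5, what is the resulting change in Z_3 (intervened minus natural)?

The intervention breaks the incoming arrows to Z_2: Z_2 = Z_1 + 4 no longer applies, and Z_2 = -5.
Z_3 = 2*Z_1 + 3*Z_2 + 3  [with Z_1=2, Z_2=-5]  = -8
Without intervention: Z_2 = Z_1 + 4  [with Z_1=2]  = 6; Z_3 = 2*Z_1 + 3*Z_2 + 3  [with Z_1=2, Z_2=6]  = 25.
Change = -8 − 25 = -33.

-33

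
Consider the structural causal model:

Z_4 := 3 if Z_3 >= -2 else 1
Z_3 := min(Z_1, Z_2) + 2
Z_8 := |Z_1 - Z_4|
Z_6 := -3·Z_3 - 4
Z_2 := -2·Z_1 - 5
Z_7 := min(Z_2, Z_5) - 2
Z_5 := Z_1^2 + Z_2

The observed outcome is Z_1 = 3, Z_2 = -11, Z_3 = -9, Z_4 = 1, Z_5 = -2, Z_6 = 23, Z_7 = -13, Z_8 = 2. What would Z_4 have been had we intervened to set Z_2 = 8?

Under do(Z_2=8), the mechanism Z_2 := -2·Z_1 - 5 is discarded; Z_2 is fixed at 8.
Z_3 = min(Z_1, Z_2) + 2  [with Z_1=3, Z_2=8]  = 5
Z_4 = 3 if Z_3 >= -2 else 1  [with Z_3=5]  = 3

3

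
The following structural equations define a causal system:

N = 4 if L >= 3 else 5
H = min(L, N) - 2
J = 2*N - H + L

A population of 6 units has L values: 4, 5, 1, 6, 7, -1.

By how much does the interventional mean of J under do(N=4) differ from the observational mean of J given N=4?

-0.5

The intervention sets N=4 in all 6 units regardless of L. Recomputing J per unit gives 10, 11, 10, 12, 13, 10; average 11.
Observing N=4 restricts to units where N's equation naturally yields 4: L ∈ {4, 5, 6, 7}. In that subpopulation J = 10, 11, 12, 13, mean 11.5.
Difference = 11 − 11.5 = -0.5.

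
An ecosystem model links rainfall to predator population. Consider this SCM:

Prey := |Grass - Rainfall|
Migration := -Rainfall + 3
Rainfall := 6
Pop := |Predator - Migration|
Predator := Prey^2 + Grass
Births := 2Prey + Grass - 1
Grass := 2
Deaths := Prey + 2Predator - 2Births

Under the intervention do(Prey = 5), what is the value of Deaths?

37

The intervention breaks the incoming arrows to Prey: Prey := |Grass - Rainfall| no longer applies, and Prey = 5.
Predator = Prey^2 + Grass  [with Prey=5, Grass=2]  = 27
Births = 2Prey + Grass - 1  [with Prey=5, Grass=2]  = 11
Deaths = Prey + 2Predator - 2Births  [with Prey=5, Predator=27, Births=11]  = 37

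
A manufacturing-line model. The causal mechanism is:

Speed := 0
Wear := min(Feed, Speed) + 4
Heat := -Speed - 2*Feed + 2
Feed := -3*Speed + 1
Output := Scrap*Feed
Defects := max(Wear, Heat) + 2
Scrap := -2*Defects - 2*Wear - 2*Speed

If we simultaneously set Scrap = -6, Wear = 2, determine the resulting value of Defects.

4

Setting Scrap = -6, Wear = 2 by intervention discards those variables' equations.
Feed = -3*Speed + 1  [with Speed=0]  = 1
Heat = -Speed - 2*Feed + 2  [with Speed=0, Feed=1]  = 0
Defects = max(Wear, Heat) + 2  [with Wear=2, Heat=0]  = 4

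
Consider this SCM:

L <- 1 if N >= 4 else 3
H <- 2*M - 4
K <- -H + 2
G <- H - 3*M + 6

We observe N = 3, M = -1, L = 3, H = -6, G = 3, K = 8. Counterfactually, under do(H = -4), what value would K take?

6

Under do(H=-4), the mechanism H <- 2*M - 4 is discarded; H is fixed at -4.
K = -H + 2  [with H=-4]  = 6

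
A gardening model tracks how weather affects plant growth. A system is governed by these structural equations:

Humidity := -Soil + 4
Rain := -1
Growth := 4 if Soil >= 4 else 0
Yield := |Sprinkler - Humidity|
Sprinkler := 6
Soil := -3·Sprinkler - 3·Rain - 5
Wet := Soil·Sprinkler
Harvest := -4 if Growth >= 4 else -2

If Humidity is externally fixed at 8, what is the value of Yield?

Intervening sets Humidity = 8 and removes its equation (Humidity := -Soil + 4).
Yield = |Sprinkler - Humidity|  [with Sprinkler=6, Humidity=8]  = 2

2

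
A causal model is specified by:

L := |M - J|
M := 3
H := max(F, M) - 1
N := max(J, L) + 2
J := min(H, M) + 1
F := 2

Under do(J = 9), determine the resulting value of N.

11

Under do(J=9), the mechanism J := min(H, M) + 1 is discarded; J is fixed at 9.
L = |M - J|  [with M=3, J=9]  = 6
N = max(J, L) + 2  [with J=9, L=6]  = 11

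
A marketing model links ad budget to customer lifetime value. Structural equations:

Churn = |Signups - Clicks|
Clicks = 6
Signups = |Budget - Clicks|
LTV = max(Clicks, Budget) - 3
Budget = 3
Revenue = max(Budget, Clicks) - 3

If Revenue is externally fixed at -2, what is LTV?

3

The intervention breaks the incoming arrows to Revenue: Revenue = max(Budget, Clicks) - 3 no longer applies, and Revenue = -2.
Since LTV is not a descendant of the intervened variable, it is unaffected.
LTV = max(Clicks, Budget) - 3  [with Clicks=6, Budget=3]  = 3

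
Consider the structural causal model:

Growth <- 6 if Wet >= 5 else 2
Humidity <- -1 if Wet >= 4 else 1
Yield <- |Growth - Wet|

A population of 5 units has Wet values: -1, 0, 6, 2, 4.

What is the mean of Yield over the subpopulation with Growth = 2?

Observing Growth=2 restricts to units where Growth's equation naturally yields 2: Wet ∈ {-1, 0, 2, 4}. In that subpopulation Yield = 3, 2, 0, 2, mean 1.75.

1.75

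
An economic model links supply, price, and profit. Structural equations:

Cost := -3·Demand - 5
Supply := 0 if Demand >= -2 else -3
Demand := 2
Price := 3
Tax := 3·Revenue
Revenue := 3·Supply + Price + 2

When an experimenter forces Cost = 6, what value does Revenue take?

Intervening sets Cost = 6 and removes its equation (Cost := -3·Demand - 5).
No directed path runs from Cost to Revenue, so Revenue keeps its natural value.
Supply = 0 if Demand >= -2 else -3  [with Demand=2]  = 0
Revenue = 3·Supply + Price + 2  [with Supply=0, Price=3]  = 5

5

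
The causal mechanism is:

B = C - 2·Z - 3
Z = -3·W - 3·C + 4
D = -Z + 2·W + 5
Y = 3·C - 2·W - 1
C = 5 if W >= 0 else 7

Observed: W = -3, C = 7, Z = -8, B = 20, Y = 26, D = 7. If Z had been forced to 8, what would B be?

The intervention breaks the incoming arrows to Z: Z = -3·W - 3·C + 4 no longer applies, and Z = 8.
C = 5 if W >= 0 else 7  [with W=-3]  = 7
B = C - 2·Z - 3  [with C=7, Z=8]  = -12

-12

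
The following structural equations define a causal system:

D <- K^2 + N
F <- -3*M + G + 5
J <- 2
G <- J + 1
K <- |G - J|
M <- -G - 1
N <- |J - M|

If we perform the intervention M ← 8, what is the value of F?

The intervention breaks the incoming arrows to M: M <- -G - 1 no longer applies, and M = 8.
G = J + 1  [with J=2]  = 3
F = -3*M + G + 5  [with M=8, G=3]  = -16

-16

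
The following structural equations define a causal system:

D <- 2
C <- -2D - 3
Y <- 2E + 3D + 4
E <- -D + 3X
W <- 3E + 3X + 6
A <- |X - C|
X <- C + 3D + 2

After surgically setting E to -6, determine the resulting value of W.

The intervention breaks the incoming arrows to E: E <- -D + 3X no longer applies, and E = -6.
C = -2D - 3  [with D=2]  = -7
X = C + 3D + 2  [with C=-7, D=2]  = 1
W = 3E + 3X + 6  [with E=-6, X=1]  = -9

-9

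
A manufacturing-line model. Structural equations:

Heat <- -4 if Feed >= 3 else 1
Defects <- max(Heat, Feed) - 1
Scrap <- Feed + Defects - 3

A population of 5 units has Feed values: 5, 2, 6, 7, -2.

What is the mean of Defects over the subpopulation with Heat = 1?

0.5

E[Defects|Heat=1] averages over only the 2 units with Heat=1 (Feed = 2, -2): Defects = 1, 0, mean 0.5.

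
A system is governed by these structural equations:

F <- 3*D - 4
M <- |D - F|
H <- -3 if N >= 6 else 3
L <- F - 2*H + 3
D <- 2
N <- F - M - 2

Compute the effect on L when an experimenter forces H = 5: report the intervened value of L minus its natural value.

The intervention breaks the incoming arrows to H: H <- -3 if N >= 6 else 3 no longer applies, and H = 5.
F = 3*D - 4  [with D=2]  = 2
L = F - 2*H + 3  [with F=2, H=5]  = -5
Without intervention: F = 3*D - 4  [with D=2]  = 2; M = |D - F|  [with D=2, F=2]  = 0; N = F - M - 2  [with F=2, M=0]  = 0; H = -3 if N >= 6 else 3  [with N=0]  = 3; L = F - 2*H + 3  [with F=2, H=3]  = -1.
Change = -5 − (-1) = -4.

-4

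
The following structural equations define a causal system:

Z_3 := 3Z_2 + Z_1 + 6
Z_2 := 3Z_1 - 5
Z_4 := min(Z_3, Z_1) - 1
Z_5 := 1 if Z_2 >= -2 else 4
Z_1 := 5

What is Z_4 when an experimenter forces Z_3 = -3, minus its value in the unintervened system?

The intervention breaks the incoming arrows to Z_3: Z_3 := 3Z_2 + Z_1 + 6 no longer applies, and Z_3 = -3.
Z_4 = min(Z_3, Z_1) - 1  [with Z_3=-3, Z_1=5]  = -4
Without intervention: Z_2 = 3Z_1 - 5  [with Z_1=5]  = 10; Z_3 = 3Z_2 + Z_1 + 6  [with Z_2=10, Z_1=5]  = 41; Z_4 = min(Z_3, Z_1) - 1  [with Z_3=41, Z_1=5]  = 4.
Change = -4 − 4 = -8.

-8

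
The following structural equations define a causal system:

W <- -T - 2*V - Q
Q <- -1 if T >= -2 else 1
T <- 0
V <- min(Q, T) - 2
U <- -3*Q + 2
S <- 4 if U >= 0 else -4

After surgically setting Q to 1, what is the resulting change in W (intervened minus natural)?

-4

Under do(Q=1), the mechanism Q <- -1 if T >= -2 else 1 is discarded; Q is fixed at 1.
V = min(Q, T) - 2  [with Q=1, T=0]  = -2
W = -T - 2*V - Q  [with T=0, V=-2, Q=1]  = 3
Without intervention: Q = -1 if T >= -2 else 1  [with T=0]  = -1; V = min(Q, T) - 2  [with Q=-1, T=0]  = -3; W = -T - 2*V - Q  [with T=0, V=-3, Q=-1]  = 7.
Change = 3 − 7 = -4.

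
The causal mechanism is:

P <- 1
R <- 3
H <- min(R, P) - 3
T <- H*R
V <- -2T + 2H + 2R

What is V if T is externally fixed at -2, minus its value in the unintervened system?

Intervening sets T = -2 and removes its equation (T <- H*R).
H = min(R, P) - 3  [with R=3, P=1]  = -2
V = -2T + 2H + 2R  [with T=-2, H=-2, R=3]  = 6
Without intervention: H = min(R, P) - 3  [with R=3, P=1]  = -2; T = H*R  [with H=-2, R=3]  = -6; V = -2T + 2H + 2R  [with T=-6, H=-2, R=3]  = 14.
Change = 6 − 14 = -8.

-8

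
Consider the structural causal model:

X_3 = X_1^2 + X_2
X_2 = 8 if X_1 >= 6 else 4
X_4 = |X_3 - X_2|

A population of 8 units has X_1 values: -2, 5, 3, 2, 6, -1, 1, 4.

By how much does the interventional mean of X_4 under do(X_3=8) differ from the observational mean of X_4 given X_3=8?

Every unit gets X_3=8 under the intervention. X_4 values become 4, 4, 4, 4, 0, 4, 4, 4; E[X_4|do(X_3=8)] = 3.5.
Conditioning on X_3=8 selects the 2 unit(s) with X_1 ∈ {-2, 2}. Their X_4 values: 4, 4. Mean = 4.
Difference = 3.5 − 4 = -0.5.

-0.5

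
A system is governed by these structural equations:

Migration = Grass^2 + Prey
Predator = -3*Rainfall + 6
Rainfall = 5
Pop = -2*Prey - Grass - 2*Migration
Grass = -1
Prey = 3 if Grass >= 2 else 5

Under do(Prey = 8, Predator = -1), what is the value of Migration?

9

Setting Prey = 8, Predator = -1 by intervention discards those variables' equations.
Migration = Grass^2 + Prey  [with Grass=-1, Prey=8]  = 9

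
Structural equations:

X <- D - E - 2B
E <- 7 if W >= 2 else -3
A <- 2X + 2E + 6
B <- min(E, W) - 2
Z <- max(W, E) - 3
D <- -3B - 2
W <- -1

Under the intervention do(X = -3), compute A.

Under do(X=-3), the mechanism X <- D - E - 2B is discarded; X is fixed at -3.
E = 7 if W >= 2 else -3  [with W=-1]  = -3
A = 2X + 2E + 6  [with X=-3, E=-3]  = -6

-6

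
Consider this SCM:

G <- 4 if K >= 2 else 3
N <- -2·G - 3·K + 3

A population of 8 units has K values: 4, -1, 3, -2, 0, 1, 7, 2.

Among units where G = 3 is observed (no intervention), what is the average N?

Conditioning on G=3 selects the 4 unit(s) with K ∈ {-1, -2, 0, 1}. Their N values: 0, 3, -3, -6. Mean = -1.5.

-1.5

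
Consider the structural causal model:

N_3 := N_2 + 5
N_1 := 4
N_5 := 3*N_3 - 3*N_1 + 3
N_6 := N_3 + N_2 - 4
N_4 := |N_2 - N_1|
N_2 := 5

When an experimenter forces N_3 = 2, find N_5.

-3

do(N_3=2) replaces the equation N_3 := N_2 + 5 with the constant N_3 = 2.
N_5 = 3*N_3 - 3*N_1 + 3  [with N_3=2, N_1=4]  = -3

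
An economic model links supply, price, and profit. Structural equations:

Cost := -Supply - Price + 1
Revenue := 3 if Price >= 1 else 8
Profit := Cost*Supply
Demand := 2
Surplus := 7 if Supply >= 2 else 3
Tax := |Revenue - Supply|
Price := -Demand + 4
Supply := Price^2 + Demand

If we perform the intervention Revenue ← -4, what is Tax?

The intervention breaks the incoming arrows to Revenue: Revenue := 3 if Price >= 1 else 8 no longer applies, and Revenue = -4.
Price = -Demand + 4  [with Demand=2]  = 2
Supply = Price^2 + Demand  [with Price=2, Demand=2]  = 6
Tax = |Revenue - Supply|  [with Revenue=-4, Supply=6]  = 10

10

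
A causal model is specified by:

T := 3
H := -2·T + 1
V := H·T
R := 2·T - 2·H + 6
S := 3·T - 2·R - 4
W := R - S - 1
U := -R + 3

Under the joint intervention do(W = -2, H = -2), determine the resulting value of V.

The joint intervention fixes W = -2, H = -2, removing each variable's own equation.
V = H·T  [with H=-2, T=3]  = -6

-6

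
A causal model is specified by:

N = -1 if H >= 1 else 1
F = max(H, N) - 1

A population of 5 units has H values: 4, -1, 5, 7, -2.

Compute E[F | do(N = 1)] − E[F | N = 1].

2.6

Every unit gets N=1 under the intervention. F values become 3, 0, 4, 6, 0; E[F|do(N=1)] = 2.6.
Conditioning on N=1 selects the 2 unit(s) with H ∈ {-1, -2}. Their F values: 0, 0. Mean = 0.
Difference = 2.6 − 0 = 2.6.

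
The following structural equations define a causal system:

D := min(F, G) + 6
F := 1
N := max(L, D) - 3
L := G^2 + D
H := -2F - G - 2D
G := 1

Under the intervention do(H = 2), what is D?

7

do(H=2) replaces the equation H := -2F - G - 2D with the constant H = 2.
D is not downstream of the intervention, so its value is determined by the original equations.
D = min(F, G) + 6  [with F=1, G=1]  = 7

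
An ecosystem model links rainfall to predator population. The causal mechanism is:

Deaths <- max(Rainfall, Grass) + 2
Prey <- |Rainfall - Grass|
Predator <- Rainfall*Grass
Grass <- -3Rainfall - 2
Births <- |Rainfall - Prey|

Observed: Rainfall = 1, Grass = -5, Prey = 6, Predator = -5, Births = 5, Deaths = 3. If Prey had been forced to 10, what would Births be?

9

do(Prey=10) replaces the equation Prey <- |Rainfall - Grass| with the constant Prey = 10.
Births = |Rainfall - Prey|  [with Rainfall=1, Prey=10]  = 9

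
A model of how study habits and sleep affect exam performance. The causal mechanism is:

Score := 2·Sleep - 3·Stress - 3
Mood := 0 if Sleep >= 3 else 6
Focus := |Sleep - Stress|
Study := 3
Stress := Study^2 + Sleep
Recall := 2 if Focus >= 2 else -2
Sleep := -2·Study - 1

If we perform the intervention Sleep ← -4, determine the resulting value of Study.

3

Under do(Sleep=-4), the mechanism Sleep := -2·Study - 1 is discarded; Sleep is fixed at -4.
Study is not downstream of the intervention, so its value is determined by the original equations.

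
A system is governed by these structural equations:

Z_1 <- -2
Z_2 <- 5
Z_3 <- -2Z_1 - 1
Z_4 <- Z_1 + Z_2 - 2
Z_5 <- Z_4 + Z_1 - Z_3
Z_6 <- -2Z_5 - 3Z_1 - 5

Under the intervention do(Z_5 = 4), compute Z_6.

The intervention breaks the incoming arrows to Z_5: Z_5 <- Z_4 + Z_1 - Z_3 no longer applies, and Z_5 = 4.
Z_6 = -2Z_5 - 3Z_1 - 5  [with Z_5=4, Z_1=-2]  = -7

-7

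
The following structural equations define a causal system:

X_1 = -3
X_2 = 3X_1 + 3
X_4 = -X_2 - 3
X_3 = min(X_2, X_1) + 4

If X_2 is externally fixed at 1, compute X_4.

Under do(X_2=1), the mechanism X_2 = 3X_1 + 3 is discarded; X_2 is fixed at 1.
X_4 = -X_2 - 3  [with X_2=1]  = -4

-4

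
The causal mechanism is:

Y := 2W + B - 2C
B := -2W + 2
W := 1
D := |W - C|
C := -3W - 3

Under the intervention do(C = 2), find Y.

-2

The intervention breaks the incoming arrows to C: C := -3W - 3 no longer applies, and C = 2.
B = -2W + 2  [with W=1]  = 0
Y = 2W + B - 2C  [with W=1, B=0, C=2]  = -2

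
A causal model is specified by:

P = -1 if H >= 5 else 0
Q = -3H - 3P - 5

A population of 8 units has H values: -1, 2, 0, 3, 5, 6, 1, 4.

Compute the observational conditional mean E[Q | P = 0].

Conditioning on P=0 selects the 6 unit(s) with H ∈ {-1, 2, 0, 3, 1, 4}. Their Q values: -2, -11, -5, -14, -8, -17. Mean = -9.5.

-9.5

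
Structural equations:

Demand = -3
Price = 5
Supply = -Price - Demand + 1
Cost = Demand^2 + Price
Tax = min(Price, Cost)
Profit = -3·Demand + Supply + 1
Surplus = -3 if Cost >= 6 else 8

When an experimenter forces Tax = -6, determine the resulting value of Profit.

The intervention breaks the incoming arrows to Tax: Tax = min(Price, Cost) no longer applies, and Tax = -6.
Since Profit is not a descendant of the intervened variable, it is unaffected.
Supply = -Price - Demand + 1  [with Price=5, Demand=-3]  = -1
Profit = -3·Demand + Supply + 1  [with Demand=-3, Supply=-1]  = 9

9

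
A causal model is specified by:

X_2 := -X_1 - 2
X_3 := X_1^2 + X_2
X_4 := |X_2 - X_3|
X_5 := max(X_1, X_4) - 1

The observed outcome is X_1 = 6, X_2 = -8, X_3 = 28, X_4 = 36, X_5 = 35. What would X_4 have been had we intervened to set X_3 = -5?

The intervention breaks the incoming arrows to X_3: X_3 := X_1^2 + X_2 no longer applies, and X_3 = -5.
X_2 = -X_1 - 2  [with X_1=6]  = -8
X_4 = |X_2 - X_3|  [with X_2=-8, X_3=-5]  = 3

3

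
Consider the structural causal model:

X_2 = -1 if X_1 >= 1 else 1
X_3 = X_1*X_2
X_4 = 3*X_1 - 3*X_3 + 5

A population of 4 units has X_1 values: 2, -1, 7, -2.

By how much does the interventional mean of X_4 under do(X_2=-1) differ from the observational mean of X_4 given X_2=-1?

Every unit gets X_2=-1 under the intervention. X_4 values become 17, -1, 47, -7; E[X_4|do(X_2=-1)] = 14.
E[X_4|X_2=-1] averages over only the 2 units with X_2=-1 (X_1 = 2, 7): X_4 = 17, 47, mean 32.
Difference = 14 − 32 = -18.

-18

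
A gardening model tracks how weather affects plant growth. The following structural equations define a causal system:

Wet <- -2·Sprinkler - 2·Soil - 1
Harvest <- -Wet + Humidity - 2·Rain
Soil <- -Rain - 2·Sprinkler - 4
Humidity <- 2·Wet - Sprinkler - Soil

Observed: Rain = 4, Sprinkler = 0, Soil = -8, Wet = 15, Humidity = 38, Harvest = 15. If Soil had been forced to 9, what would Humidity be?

do(Soil=9) replaces the equation Soil <- -Rain - 2·Sprinkler - 4 with the constant Soil = 9.
Wet = -2·Sprinkler - 2·Soil - 1  [with Sprinkler=0, Soil=9]  = -19
Humidity = 2·Wet - Sprinkler - Soil  [with Wet=-19, Sprinkler=0, Soil=9]  = -47

-47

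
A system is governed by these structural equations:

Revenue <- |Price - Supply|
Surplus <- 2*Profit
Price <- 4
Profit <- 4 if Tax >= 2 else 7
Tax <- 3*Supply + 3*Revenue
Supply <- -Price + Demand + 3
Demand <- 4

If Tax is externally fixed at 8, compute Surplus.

8

Under do(Tax=8), the mechanism Tax <- 3*Supply + 3*Revenue is discarded; Tax is fixed at 8.
Profit = 4 if Tax >= 2 else 7  [with Tax=8]  = 4
Surplus = 2*Profit  [with Profit=4]  = 8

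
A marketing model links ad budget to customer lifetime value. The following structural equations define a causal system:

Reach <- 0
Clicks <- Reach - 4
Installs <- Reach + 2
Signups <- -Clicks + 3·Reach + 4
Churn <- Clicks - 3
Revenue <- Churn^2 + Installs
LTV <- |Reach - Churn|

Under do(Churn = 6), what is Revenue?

The intervention breaks the incoming arrows to Churn: Churn <- Clicks - 3 no longer applies, and Churn = 6.
Installs = Reach + 2  [with Reach=0]  = 2
Revenue = Churn^2 + Installs  [with Churn=6, Installs=2]  = 38

38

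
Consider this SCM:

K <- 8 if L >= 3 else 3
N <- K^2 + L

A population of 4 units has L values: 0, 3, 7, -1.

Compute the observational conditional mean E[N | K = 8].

69

Observing K=8 restricts to units where K's equation naturally yields 8: L ∈ {3, 7}. In that subpopulation N = 67, 71, mean 69.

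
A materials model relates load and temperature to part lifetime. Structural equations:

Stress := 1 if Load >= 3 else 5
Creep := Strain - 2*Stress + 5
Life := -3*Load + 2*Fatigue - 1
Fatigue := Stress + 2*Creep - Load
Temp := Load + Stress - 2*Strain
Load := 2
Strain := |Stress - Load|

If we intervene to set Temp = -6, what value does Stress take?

5

The intervention breaks the incoming arrows to Temp: Temp := Load + Stress - 2*Strain no longer applies, and Temp = -6.
Since Stress is not a descendant of the intervened variable, it is unaffected.
Stress = 1 if Load >= 3 else 5  [with Load=2]  = 5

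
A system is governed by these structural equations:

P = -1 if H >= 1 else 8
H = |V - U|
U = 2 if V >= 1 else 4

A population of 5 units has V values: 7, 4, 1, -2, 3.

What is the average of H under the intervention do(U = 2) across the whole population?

2.6

Under do(U=2), U's equation is replaced by U=2 for every unit. Per-unit H: 5, 2, 1, 4, 1. Mean = 2.6.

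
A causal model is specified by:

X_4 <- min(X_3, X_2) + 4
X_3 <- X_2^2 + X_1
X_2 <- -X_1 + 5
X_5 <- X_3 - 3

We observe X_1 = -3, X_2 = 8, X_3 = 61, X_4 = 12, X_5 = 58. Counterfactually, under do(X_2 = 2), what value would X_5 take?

-2

do(X_2=2) replaces the equation X_2 <- -X_1 + 5 with the constant X_2 = 2.
X_3 = X_2^2 + X_1  [with X_2=2, X_1=-3]  = 1
X_5 = X_3 - 3  [with X_3=1]  = -2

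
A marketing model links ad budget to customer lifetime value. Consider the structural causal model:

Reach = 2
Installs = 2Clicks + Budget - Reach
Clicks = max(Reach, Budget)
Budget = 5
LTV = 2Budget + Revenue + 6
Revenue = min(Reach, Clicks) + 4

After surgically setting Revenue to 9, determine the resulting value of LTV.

25

The intervention breaks the incoming arrows to Revenue: Revenue = min(Reach, Clicks) + 4 no longer applies, and Revenue = 9.
LTV = 2Budget + Revenue + 6  [with Budget=5, Revenue=9]  = 25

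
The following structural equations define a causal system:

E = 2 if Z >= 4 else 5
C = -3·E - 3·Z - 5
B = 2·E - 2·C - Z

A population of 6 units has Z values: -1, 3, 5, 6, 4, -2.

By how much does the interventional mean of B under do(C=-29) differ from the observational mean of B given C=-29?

do(C=-29) breaks C's dependence on Z. With C=-29 fixed, B across the units is 69, 65, 57, 56, 58, 70, mean 62.5.
Conditioning on C=-29 selects the 2 unit(s) with Z ∈ {3, 6}. Their B values: 65, 56. Mean = 60.5.
Difference = 62.5 − 60.5 = 2.

2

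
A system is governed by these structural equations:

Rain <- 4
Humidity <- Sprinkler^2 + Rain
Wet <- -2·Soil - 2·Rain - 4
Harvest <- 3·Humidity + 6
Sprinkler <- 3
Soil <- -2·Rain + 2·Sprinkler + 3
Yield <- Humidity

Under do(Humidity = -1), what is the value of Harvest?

3

Under do(Humidity=-1), the mechanism Humidity <- Sprinkler^2 + Rain is discarded; Humidity is fixed at -1.
Harvest = 3·Humidity + 6  [with Humidity=-1]  = 3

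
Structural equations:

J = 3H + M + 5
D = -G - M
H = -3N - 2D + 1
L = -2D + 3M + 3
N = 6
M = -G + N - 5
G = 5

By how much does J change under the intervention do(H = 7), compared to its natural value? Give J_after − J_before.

Under do(H=7), the mechanism H = -3N - 2D + 1 is discarded; H is fixed at 7.
M = -G + N - 5  [with G=5, N=6]  = -4
J = 3H + M + 5  [with H=7, M=-4]  = 22
Without intervention: M = -G + N - 5  [with G=5, N=6]  = -4; D = -G - M  [with G=5, M=-4]  = -1; H = -3N - 2D + 1  [with N=6, D=-1]  = -15; J = 3H + M + 5  [with H=-15, M=-4]  = -44.
Change = 22 − (-44) = 66.

66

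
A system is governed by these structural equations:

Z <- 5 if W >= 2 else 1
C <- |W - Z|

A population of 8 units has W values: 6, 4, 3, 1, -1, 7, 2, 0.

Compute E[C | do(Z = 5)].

3

do(Z=5) breaks Z's dependence on W. With Z=5 fixed, C across the units is 1, 1, 2, 4, 6, 2, 3, 5, mean 3.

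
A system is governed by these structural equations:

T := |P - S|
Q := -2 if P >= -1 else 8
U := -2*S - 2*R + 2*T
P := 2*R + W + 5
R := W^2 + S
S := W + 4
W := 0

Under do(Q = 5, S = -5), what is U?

Under do(Q = 5, S = -5), each intervened variable's structural equation is replaced by its fixed value.
R = W^2 + S  [with W=0, S=-5]  = -5
P = 2*R + W + 5  [with R=-5, W=0]  = -5
T = |P - S|  [with P=-5, S=-5]  = 0
U = -2*S - 2*R + 2*T  [with S=-5, R=-5, T=0]  = 20

20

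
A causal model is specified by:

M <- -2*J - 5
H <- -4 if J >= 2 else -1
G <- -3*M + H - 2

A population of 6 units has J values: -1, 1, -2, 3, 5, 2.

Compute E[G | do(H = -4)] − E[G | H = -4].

-12

do(H=-4) breaks H's dependence on J. With H=-4 fixed, G across the units is 3, 15, -3, 27, 39, 21, mean 17.
Conditioning on H=-4 selects the 3 unit(s) with J ∈ {3, 5, 2}. Their G values: 27, 39, 21. Mean = 29.
Difference = 17 − 29 = -12.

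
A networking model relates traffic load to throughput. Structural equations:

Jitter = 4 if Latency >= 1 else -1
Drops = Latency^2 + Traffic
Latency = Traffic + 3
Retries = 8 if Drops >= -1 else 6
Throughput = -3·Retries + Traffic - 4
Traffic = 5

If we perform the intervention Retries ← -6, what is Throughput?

Under do(Retries=-6), the mechanism Retries = 8 if Drops >= -1 else 6 is discarded; Retries is fixed at -6.
Throughput = -3·Retries + Traffic - 4  [with Retries=-6, Traffic=5]  = 19

19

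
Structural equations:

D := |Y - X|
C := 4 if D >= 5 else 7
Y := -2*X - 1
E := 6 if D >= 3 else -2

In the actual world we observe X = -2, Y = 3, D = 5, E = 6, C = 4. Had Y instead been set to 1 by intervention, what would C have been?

7

do(Y=1) replaces the equation Y := -2*X - 1 with the constant Y = 1.
D = |Y - X|  [with Y=1, X=-2]  = 3
C = 4 if D >= 5 else 7  [with D=3]  = 7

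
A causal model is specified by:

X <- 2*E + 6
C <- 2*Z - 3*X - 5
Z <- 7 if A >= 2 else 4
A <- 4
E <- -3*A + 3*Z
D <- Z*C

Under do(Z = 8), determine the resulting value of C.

do(Z=8) replaces the equation Z <- 7 if A >= 2 else 4 with the constant Z = 8.
E = -3*A + 3*Z  [with A=4, Z=8]  = 12
X = 2*E + 6  [with E=12]  = 30
C = 2*Z - 3*X - 5  [with Z=8, X=30]  = -79

-79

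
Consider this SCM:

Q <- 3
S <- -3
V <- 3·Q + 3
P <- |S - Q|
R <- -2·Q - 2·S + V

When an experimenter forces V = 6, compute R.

6

do(V=6) replaces the equation V <- 3·Q + 3 with the constant V = 6.
R = -2·Q - 2·S + V  [with Q=3, S=-3, V=6]  = 6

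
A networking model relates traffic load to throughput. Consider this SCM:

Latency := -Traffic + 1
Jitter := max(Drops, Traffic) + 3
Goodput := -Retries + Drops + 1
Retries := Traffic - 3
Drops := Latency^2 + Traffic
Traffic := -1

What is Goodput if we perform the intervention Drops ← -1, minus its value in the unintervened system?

The intervention breaks the incoming arrows to Drops: Drops := Latency^2 + Traffic no longer applies, and Drops = -1.
Retries = Traffic - 3  [with Traffic=-1]  = -4
Goodput = -Retries + Drops + 1  [with Retries=-4, Drops=-1]  = 4
Without intervention: Latency = -Traffic + 1  [with Traffic=-1]  = 2; Drops = Latency^2 + Traffic  [with Latency=2, Traffic=-1]  = 3; Retries = Traffic - 3  [with Traffic=-1]  = -4; Goodput = -Retries + Drops + 1  [with Retries=-4, Drops=3]  = 8.
Change = 4 − 8 = -4.

-4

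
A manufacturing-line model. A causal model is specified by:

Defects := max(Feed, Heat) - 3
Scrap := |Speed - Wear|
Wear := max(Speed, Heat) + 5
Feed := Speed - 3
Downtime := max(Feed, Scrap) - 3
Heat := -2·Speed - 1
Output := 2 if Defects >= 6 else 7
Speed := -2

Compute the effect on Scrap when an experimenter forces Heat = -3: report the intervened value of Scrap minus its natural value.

The intervention breaks the incoming arrows to Heat: Heat := -2·Speed - 1 no longer applies, and Heat = -3.
Wear = max(Speed, Heat) + 5  [with Speed=-2, Heat=-3]  = 3
Scrap = |Speed - Wear|  [with Speed=-2, Wear=3]  = 5
Without intervention: Heat = -2·Speed - 1  [with Speed=-2]  = 3; Wear = max(Speed, Heat) + 5  [with Speed=-2, Heat=3]  = 8; Scrap = |Speed - Wear|  [with Speed=-2, Wear=8]  = 10.
Change = 5 − 10 = -5.

-5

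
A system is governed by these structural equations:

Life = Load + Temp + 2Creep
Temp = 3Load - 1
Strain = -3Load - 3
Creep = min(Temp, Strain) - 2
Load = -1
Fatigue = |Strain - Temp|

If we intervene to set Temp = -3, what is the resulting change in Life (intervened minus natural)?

3

The intervention breaks the incoming arrows to Temp: Temp = 3Load - 1 no longer applies, and Temp = -3.
Strain = -3Load - 3  [with Load=-1]  = 0
Creep = min(Temp, Strain) - 2  [with Temp=-3, Strain=0]  = -5
Life = Load + Temp + 2Creep  [with Load=-1, Temp=-3, Creep=-5]  = -14
Without intervention: Strain = -3Load - 3  [with Load=-1]  = 0; Temp = 3Load - 1  [with Load=-1]  = -4; Creep = min(Temp, Strain) - 2  [with Temp=-4, Strain=0]  = -6; Life = Load + Temp + 2Creep  [with Load=-1, Temp=-4, Creep=-6]  = -17.
Change = -14 − (-17) = 3.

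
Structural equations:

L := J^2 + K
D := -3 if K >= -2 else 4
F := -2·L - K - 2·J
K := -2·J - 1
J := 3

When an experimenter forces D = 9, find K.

Under do(D=9), the mechanism D := -3 if K >= -2 else 4 is discarded; D is fixed at 9.
No directed path runs from D to K, so K keeps its natural value.
K = -2·J - 1  [with J=3]  = -7

-7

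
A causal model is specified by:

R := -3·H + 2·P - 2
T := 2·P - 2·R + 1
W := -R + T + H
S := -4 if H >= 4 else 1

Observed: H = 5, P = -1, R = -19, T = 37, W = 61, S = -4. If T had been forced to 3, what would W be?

Intervening sets T = 3 and removes its equation (T := 2·P - 2·R + 1).
R = -3·H + 2·P - 2  [with H=5, P=-1]  = -19
W = -R + T + H  [with R=-19, T=3, H=5]  = 27

27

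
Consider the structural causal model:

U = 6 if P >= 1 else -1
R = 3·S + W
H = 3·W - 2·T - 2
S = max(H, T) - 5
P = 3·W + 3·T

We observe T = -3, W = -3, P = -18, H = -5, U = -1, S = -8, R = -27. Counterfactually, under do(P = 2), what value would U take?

6

do(P=2) replaces the equation P = 3·W + 3·T with the constant P = 2.
U = 6 if P >= 1 else -1  [with P=2]  = 6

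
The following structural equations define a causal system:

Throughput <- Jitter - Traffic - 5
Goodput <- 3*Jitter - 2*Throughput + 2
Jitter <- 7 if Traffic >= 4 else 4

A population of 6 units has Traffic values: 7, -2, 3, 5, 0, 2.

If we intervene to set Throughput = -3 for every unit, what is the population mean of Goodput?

23

do(Throughput=-3) breaks Throughput's dependence on Traffic. With Throughput=-3 fixed, Goodput across the units is 29, 20, 20, 29, 20, 20, mean 23.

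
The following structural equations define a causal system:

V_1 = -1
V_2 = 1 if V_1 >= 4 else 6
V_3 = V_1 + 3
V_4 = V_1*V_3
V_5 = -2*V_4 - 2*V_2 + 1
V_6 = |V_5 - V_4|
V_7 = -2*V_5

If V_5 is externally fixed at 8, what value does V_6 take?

10

The intervention breaks the incoming arrows to V_5: V_5 = -2*V_4 - 2*V_2 + 1 no longer applies, and V_5 = 8.
V_3 = V_1 + 3  [with V_1=-1]  = 2
V_4 = V_1*V_3  [with V_1=-1, V_3=2]  = -2
V_6 = |V_5 - V_4|  [with V_5=8, V_4=-2]  = 10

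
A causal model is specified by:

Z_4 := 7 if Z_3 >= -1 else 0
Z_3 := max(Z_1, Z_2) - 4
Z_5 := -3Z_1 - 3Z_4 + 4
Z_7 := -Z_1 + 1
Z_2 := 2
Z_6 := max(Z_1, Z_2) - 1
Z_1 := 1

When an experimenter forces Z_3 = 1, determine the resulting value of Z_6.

1

The intervention breaks the incoming arrows to Z_3: Z_3 := max(Z_1, Z_2) - 4 no longer applies, and Z_3 = 1.
No directed path runs from Z_3 to Z_6, so Z_6 keeps its natural value.
Z_6 = max(Z_1, Z_2) - 1  [with Z_1=1, Z_2=2]  = 1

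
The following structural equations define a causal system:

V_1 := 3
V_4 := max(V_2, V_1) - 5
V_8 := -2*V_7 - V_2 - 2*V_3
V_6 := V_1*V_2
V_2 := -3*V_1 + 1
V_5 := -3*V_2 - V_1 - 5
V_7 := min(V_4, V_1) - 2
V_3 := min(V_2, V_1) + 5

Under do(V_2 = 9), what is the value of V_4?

4

Under do(V_2=9), the mechanism V_2 := -3*V_1 + 1 is discarded; V_2 is fixed at 9.
V_4 = max(V_2, V_1) - 5  [with V_2=9, V_1=3]  = 4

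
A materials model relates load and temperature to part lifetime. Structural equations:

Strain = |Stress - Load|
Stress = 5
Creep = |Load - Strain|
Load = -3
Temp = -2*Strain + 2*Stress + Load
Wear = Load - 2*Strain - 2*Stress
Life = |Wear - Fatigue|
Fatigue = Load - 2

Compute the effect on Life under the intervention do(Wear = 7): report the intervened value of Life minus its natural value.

-12

Intervening sets Wear = 7 and removes its equation (Wear = Load - 2*Strain - 2*Stress).
Fatigue = Load - 2  [with Load=-3]  = -5
Life = |Wear - Fatigue|  [with Wear=7, Fatigue=-5]  = 12
Without intervention: Strain = |Stress - Load|  [with Stress=5, Load=-3]  = 8; Wear = Load - 2*Strain - 2*Stress  [with Load=-3, Strain=8, Stress=5]  = -29; Fatigue = Load - 2  [with Load=-3]  = -5; Life = |Wear - Fatigue|  [with Wear=-29, Fatigue=-5]  = 24.
Change = 12 − 24 = -12.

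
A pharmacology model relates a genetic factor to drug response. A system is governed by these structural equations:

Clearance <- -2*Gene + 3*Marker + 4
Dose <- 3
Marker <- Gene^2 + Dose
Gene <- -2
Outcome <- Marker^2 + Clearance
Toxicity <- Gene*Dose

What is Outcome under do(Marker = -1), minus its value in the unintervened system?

-72

The intervention breaks the incoming arrows to Marker: Marker <- Gene^2 + Dose no longer applies, and Marker = -1.
Clearance = -2*Gene + 3*Marker + 4  [with Gene=-2, Marker=-1]  = 5
Outcome = Marker^2 + Clearance  [with Marker=-1, Clearance=5]  = 6
Without intervention: Marker = Gene^2 + Dose  [with Gene=-2, Dose=3]  = 7; Clearance = -2*Gene + 3*Marker + 4  [with Gene=-2, Marker=7]  = 29; Outcome = Marker^2 + Clearance  [with Marker=7, Clearance=29]  = 78.
Change = 6 − 78 = -72.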